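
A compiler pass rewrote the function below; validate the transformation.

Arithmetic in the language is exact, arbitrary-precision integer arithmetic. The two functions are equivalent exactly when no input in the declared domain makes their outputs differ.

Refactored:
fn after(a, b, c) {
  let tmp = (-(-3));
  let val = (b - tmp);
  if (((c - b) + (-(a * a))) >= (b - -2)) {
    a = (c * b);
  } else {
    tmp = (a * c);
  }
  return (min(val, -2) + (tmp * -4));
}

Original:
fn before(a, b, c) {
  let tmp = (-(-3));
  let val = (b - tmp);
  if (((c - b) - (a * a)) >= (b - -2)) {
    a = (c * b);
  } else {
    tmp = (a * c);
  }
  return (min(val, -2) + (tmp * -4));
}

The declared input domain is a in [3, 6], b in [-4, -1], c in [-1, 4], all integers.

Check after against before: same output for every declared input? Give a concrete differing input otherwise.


Comparing the listings, the differences include: arithmetic usage differs.
Tracing a=4, b=-1, c=0: before: tmp=3, then val=-4, then (((c - b) - (a * a)) >= (b - -2)) is false, then tmp=0, then returns -4 | after: tmp=3, then val=-4, then (((c - b) + (-(a * a))) >= (b - -2)) is false, then tmp=0, then returns -4 — matching result -4.
Every one of the 96 inputs gives matching results.
verdict: equivalent


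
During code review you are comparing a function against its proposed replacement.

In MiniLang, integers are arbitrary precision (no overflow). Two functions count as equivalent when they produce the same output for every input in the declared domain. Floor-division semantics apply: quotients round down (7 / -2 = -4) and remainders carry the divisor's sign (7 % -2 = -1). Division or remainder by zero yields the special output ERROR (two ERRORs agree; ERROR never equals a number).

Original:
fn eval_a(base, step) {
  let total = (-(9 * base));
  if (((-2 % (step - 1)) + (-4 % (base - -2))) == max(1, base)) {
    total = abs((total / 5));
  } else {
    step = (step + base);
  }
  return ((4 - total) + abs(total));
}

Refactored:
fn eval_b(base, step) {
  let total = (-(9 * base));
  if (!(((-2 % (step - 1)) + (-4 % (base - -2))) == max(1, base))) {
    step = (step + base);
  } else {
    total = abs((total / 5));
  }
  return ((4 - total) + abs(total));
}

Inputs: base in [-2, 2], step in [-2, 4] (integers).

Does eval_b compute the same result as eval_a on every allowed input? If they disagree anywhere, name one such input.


Reading the diff, among the changes: boolean connective usage differs.
One worked example (base=-1, step=1) — eval_a: total = 9; division by zero -> ERROR; eval_b: total = 9; division by zero -> ERROR; agreement on ERROR.
Every one of the 35 inputs gives matching results.
verdict: equivalent


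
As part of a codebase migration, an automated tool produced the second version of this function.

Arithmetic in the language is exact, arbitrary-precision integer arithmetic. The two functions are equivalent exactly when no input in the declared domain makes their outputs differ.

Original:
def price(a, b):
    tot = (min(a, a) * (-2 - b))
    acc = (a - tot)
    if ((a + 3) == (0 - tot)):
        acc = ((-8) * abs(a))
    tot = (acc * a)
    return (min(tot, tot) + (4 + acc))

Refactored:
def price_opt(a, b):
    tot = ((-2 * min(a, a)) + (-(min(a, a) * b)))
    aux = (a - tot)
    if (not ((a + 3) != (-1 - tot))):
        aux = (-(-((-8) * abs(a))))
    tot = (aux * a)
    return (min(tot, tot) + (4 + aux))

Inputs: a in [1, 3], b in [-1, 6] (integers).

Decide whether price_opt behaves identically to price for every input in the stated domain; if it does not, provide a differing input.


There is a counterexample at a=1, b=2: -12 on one side, 14 on the other.
price: tot=-4, then acc=5, then ((a + 3) == (0 - tot)) is true, then acc=-8, then tot=-8, then returns -12
price_opt: tot=-4, then aux=5, then (not ((a + 3) != (-1 - tot))) is false, then tot=5, then returns 14
verdict: not equivalent; witness: a=1, b=2


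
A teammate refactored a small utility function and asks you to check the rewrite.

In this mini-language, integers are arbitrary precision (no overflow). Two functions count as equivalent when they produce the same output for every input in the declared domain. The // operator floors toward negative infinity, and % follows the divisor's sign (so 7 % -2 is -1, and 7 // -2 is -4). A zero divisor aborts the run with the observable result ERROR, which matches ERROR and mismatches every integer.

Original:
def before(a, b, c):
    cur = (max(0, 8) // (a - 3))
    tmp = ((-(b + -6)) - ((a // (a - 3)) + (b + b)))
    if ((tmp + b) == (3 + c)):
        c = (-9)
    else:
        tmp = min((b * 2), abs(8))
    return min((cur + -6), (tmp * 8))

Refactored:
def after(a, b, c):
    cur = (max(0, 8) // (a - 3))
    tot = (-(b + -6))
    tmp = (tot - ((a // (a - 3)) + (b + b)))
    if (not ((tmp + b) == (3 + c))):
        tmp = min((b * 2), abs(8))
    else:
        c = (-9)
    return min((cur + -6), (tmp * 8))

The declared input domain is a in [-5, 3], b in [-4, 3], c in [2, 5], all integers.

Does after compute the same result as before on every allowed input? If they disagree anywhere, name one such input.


Reading the diff, among the changes: local variable names differ; and boolean connective usage differs; and statement counts differ.
One worked example (a=-1, b=1, c=4) — before: cur = -2; tmp = 3; ((tmp + b) == (3 + c)) -> false; tmp = 2; return -8; after: cur = -2; tot = 5; tmp = 3; (not ((tmp + b) == (3 + c))) -> true; tmp = 2; return -8; agreement on -8.
Every one of the 288 inputs gives matching results.
verdict: equivalent


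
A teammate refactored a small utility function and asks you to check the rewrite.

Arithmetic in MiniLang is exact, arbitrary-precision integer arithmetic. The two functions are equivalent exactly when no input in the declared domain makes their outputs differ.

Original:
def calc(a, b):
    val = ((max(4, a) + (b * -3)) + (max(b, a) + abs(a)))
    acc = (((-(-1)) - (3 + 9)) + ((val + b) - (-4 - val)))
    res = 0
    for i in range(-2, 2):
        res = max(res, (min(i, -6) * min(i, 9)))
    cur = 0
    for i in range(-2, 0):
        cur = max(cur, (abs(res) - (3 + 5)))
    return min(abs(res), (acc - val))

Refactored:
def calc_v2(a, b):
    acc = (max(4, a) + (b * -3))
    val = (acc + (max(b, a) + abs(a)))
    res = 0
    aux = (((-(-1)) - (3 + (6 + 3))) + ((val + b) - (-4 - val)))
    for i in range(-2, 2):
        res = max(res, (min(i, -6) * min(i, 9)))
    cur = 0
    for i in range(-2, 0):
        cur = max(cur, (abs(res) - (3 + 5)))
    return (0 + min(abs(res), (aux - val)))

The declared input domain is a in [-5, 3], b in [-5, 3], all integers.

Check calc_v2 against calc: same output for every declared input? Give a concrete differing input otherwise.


Side by side, the visible changes include: constant usage differs, arithmetic usage differs, local variable names differ, statement counts differ.
Tracing a=3, b=-2: calc: val becomes 16; next acc becomes 23; next res becomes 0; next at i=-2:; next res becomes 12; next at i=-1:; next res becomes 12; next at i=0:; next res becomes 12; next at i=1:; next res becomes 12; next cur becomes 0; next at i=-2:; next cur becomes 4; next at i=-1:; next cur becomes 4; next final value 7 | calc_v2: acc becomes 10; next val becomes 16; next res becomes 0; next aux becomes 23; next at i=-2:; next res becomes 12; next at i=-1:; next res becomes 12; next at i=0:; next res becomes 12; next at i=1:; next res becomes 12; next cur becomes 0; next at i=-2:; next cur becomes 4; next at i=-1:; next cur becomes 4; next final value 7 — matching result 7.
Sweeping the whole domain (81 inputs) finds no disagreement.
verdict: equivalent


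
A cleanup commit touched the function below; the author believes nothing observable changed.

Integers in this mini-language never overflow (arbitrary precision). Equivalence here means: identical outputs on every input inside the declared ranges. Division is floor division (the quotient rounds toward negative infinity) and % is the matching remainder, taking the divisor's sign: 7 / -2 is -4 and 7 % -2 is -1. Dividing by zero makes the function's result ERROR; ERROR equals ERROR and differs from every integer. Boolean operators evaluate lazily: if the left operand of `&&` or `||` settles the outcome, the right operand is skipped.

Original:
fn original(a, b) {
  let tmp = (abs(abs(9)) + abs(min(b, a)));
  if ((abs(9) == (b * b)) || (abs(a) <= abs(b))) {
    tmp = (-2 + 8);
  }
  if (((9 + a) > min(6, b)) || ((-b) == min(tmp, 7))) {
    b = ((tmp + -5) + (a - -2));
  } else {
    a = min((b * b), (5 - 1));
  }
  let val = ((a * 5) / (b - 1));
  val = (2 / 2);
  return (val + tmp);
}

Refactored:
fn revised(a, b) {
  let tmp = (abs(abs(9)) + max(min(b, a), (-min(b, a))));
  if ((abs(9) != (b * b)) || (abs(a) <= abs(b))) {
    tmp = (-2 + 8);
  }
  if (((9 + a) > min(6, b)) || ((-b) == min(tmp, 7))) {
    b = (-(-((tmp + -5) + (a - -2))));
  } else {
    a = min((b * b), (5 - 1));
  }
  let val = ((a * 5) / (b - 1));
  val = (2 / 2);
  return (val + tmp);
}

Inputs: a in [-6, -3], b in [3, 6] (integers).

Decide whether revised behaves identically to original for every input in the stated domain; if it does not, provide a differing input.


Not equivalent: a=-6, b=3 separates them (7 vs 16).
original: tmp = 15; ((abs(9) == (b * b)) || (abs(a) <= abs(b))) -> true; tmp = 6; (((9 + a) > min(6, b)) || ((-b) == min(tmp, 7))) -> false; a = 4; val = 10; val = 1; return 7
revised: tmp = 15; ((abs(9) != (b * b)) || (abs(a) <= abs(b))) -> false; (((9 + a) > min(6, b)) || ((-b) == min(tmp, 7))) -> false; a = 4; val = 10; val = 1; return 16
verdict: not equivalent; witness: a=-6, b=3


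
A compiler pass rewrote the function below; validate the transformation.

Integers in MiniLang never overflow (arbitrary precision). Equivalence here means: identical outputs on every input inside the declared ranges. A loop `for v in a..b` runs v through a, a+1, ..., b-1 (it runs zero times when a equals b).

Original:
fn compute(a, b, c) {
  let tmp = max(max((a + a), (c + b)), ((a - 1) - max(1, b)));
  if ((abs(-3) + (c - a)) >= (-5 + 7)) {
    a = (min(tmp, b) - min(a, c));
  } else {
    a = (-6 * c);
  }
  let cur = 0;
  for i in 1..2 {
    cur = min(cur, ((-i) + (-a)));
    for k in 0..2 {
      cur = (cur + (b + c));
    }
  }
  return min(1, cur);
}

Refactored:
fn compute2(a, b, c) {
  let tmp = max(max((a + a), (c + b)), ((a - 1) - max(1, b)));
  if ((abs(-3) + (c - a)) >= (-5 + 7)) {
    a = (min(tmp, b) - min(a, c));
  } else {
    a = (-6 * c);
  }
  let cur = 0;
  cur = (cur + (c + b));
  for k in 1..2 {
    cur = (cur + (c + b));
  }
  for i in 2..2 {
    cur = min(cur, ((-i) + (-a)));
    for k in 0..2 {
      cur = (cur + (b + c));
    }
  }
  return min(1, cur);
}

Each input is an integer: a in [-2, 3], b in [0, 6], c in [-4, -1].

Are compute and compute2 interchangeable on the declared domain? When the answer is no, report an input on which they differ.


These are not equivalent — on a=-2, b=0, c=-4 the outputs split (-33 vs -8).
compute: tmp=-4, then ((abs(-3) + (c - a)) >= (-5 + 7)) is false, then a=24, then cur=0, then (i=1), then cur=-25, then (k=0), then cur=-29, then (k=1), then cur=-33, then returns -33
compute2: tmp=-4, then ((abs(-3) + (c - a)) >= (-5 + 7)) is false, then a=24, then cur=0, then cur=-4, then (k=1), then cur=-8, then the loop over i runs zero times, then returns -8
verdict: not equivalent; witness: a=-2, b=0, c=-4


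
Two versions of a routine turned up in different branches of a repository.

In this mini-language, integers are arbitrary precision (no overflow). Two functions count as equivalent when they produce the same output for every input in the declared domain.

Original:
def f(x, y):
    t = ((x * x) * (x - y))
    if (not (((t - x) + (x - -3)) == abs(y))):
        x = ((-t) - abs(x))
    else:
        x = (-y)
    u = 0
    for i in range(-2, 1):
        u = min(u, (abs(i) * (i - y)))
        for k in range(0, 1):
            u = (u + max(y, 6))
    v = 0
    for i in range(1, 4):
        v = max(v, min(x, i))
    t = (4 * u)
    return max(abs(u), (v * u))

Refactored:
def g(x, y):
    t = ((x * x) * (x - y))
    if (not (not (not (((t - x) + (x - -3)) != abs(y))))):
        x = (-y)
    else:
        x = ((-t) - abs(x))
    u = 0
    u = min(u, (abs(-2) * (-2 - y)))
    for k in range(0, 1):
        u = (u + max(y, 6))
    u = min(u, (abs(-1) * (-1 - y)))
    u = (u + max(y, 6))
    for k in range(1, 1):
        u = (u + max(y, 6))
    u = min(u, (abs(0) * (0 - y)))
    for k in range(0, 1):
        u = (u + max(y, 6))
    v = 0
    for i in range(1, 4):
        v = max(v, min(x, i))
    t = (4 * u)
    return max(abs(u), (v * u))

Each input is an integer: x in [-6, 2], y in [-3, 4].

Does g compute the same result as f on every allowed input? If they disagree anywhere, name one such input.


Behavior is preserved: although boolean connective usage differs, and loop structure differs, and arithmetic usage differs, and statement counts differ, and constant usage differs, and comparison usage differs, and min/max/abs usage differs, the outputs never diverge.
As a probe, take x=-4, y=-2: f runs t = -32; (not (((t - x) + (x - -3)) == abs(y))) -> true; x = 28; u = 0; [i=-2]; u = 0; [k=0]; u = 6; [i=-1]; u = 1; [k=0]; u = 7; [i=0]; u = 0; [k=0]; u = 6; v = 0; [i=1]; v = 1; [i=2]; v = 2; [i=3]; v = 3; t = 24; return 18; g runs t = -32; (not (not (not (((t - x) + (x - -3)) != abs(y))))) -> false; x = 28; u = 0; u = 0; [k=0]; u = 6; u = 1; u = 7; the k loop: no iterations; u = 0; [k=0]; u = 6; v = 0; [i=1]; v = 1; [i=2]; v = 2; [i=3]; v = 3; t = 24; return 18; both end at 18.
Every one of the 72 inputs gives matching results.
verdict: equivalent


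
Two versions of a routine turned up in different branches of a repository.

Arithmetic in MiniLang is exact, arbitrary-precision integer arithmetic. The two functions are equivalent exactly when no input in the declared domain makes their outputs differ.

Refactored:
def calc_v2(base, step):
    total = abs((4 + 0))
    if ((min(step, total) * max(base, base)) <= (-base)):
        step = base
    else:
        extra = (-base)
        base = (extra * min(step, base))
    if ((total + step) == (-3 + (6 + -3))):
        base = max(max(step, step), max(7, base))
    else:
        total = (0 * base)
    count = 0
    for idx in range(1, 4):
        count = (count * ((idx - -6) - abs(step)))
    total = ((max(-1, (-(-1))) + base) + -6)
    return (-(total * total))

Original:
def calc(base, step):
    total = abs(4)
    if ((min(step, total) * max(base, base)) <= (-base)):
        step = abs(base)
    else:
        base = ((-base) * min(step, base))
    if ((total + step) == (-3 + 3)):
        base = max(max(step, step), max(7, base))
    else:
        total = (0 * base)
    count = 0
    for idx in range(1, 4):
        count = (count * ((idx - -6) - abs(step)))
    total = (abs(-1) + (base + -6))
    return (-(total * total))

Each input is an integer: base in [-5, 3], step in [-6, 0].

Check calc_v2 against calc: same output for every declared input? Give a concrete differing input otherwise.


Try base=-4, step=-1.
calc: total = 4; ((min(step, total) * max(base, base)) <= (-base)) -> true; step = 4; ((total + step) == (-3 + 3)) -> false; total = 0; count = 0; [idx=1]; count = 0; [idx=2]; count = 0; [idx=3]; count = 0; total = -9; return -81
calc_v2: total = 4; ((min(step, total) * max(base, base)) <= (-base)) -> true; step = -4; ((total + step) == (-3 + (6 + -3))) -> true; base = 7; count = 0; [idx=1]; count = 0; [idx=2]; count = 0; [idx=3]; count = 0; total = 2; return -4
-81 against -4: the behavior changed.
verdict: not equivalent; witness: base=-4, step=-1


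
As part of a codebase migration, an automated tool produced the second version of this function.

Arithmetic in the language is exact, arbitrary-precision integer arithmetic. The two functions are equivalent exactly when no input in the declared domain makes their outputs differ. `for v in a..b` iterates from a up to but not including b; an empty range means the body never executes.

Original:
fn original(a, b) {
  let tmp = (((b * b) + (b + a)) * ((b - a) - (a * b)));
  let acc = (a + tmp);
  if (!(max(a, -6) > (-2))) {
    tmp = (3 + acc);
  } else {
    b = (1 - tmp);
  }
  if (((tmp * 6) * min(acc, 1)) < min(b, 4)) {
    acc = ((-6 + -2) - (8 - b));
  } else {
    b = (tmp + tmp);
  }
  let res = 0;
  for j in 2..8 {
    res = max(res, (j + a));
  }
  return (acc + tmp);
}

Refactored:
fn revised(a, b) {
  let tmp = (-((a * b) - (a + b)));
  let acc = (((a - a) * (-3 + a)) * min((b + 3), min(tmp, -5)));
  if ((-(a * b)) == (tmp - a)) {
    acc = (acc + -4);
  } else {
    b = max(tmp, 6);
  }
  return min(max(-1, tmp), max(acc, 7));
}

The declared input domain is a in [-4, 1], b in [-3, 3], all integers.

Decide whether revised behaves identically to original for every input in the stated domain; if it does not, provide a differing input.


Run the pair on a=-4, b=-3.
original: tmp := -22 | acc := -26 | (!(max(a, -6) > (-2))): true | tmp := -23 | (((tmp * 6) * min(acc, 1)) < min(b, 4)): false | b := -46 | res := 0 | iter j=2: | res := 0 | iter j=3: | res := 0 | iter j=4: | res := 0 | iter j=5: | res := 1 | iter j=6: | res := 2 | iter j=7: | res := 3 | result -49
revised: tmp := -19 | acc := 0 | ((-(a * b)) == (tmp - a)): false | b := 6 | result -1
-49 and -1 differ, so these are not the same function on this domain.
verdict: not equivalent; witness: a=-4, b=-3


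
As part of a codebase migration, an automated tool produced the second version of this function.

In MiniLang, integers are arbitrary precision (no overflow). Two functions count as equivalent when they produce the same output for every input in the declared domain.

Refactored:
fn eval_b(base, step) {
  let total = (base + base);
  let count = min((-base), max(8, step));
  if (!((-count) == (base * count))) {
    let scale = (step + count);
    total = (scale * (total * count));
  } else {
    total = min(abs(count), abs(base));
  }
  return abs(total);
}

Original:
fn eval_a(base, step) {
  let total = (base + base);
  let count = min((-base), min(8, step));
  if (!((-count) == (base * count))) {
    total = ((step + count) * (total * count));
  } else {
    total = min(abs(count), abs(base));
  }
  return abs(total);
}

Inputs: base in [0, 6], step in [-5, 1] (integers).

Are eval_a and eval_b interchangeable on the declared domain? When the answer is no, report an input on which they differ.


The rewrite breaks on base=1, step=-5, where the results are 100 and 12.
eval_a: total=2, then count=-5, then (!((-count) == (base * count))) is true, then total=100, then returns 100
eval_b: total=2, then count=-1, then (!((-count) == (base * count))) is true, then scale=-6, then total=12, then returns 12
verdict: not equivalent; witness: base=1, step=-5


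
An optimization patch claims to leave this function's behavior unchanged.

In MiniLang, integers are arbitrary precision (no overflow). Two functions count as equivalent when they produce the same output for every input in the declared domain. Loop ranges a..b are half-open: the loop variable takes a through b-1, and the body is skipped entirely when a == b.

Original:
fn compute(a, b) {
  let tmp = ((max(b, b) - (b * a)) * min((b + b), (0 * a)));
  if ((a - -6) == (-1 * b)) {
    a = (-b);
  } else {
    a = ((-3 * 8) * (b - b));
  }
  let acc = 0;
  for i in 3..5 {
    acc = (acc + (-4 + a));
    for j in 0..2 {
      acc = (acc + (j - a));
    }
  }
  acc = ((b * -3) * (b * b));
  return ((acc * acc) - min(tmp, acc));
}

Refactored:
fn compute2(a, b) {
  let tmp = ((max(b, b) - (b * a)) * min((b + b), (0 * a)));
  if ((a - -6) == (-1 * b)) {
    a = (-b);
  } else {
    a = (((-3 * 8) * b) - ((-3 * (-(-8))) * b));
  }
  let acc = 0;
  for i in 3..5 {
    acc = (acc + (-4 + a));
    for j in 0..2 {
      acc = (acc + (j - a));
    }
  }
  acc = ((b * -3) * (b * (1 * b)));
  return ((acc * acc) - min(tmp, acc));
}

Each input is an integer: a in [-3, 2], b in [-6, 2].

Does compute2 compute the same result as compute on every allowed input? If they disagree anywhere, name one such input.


The two versions differ — the changes include constant usage differs; also arithmetic usage differs.
One worked example (a=-2, b=2) — compute: tmp = 0; ((a - -6) == (-1 * b)) -> false; a = 0; acc = 0; [i=3]; acc = -4; [j=0]; acc = -4; [j=1]; acc = -3; [i=4]; acc = -7; [j=0]; acc = -7; [j=1]; acc = -6; acc = -24; return 600; compute2: tmp = 0; ((a - -6) == (-1 * b)) -> false; a = 0; acc = 0; [i=3]; acc = -4; [j=0]; acc = -4; [j=1]; acc = -3; [i=4]; acc = -7; [j=0]; acc = -7; [j=1]; acc = -6; acc = -24; return 600; agreement on 600.
Every one of the 54 inputs gives matching results.
verdict: equivalent


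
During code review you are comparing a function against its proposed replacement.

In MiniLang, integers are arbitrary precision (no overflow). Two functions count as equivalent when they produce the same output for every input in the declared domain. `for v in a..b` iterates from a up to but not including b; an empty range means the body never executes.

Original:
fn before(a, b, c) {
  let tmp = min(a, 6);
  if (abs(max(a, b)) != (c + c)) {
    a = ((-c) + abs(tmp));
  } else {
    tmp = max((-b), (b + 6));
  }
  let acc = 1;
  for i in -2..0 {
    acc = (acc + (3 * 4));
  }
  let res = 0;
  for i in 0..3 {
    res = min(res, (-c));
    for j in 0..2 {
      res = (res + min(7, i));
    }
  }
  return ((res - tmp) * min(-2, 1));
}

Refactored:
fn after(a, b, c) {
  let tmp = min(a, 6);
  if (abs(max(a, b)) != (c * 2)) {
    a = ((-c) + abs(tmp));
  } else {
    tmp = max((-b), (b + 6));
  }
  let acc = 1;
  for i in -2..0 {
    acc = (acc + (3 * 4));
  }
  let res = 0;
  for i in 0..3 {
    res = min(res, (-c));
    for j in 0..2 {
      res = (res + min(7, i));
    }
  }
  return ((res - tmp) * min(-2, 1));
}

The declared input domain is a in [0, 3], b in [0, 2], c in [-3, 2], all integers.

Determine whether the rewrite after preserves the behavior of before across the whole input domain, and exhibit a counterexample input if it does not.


Behavior is preserved: although constant usage differs; arithmetic usage differs, the outputs never diverge.
Tracing a=2, b=1, c=2: before: tmp becomes 2; next (abs(max(a, b)) != (c + c)) evaluates to true; next a becomes 0; next acc becomes 1; next at i=-2:; next acc becomes 13; next at i=-1:; next acc becomes 25; next res becomes 0; next at i=0:; next res becomes -2; next at j=0:; next res becomes -2; next at j=1:; next res becomes -2; next at i=1:; next res becomes -2; next at j=0:; next res becomes -1; next at j=1:; next res becomes 0; next at i=2:; next res becomes -2; next at j=0:; next res becomes 0; next at j=1:; next res becomes 2; next final value 0 | after: tmp becomes 2; next (abs(max(a, b)) != (c * 2)) evaluates to true; next a becomes 0; next acc becomes 1; next at i=-2:; next acc becomes 13; next at i=-1:; next acc becomes 25; next res becomes 0; next at i=0:; next res becomes -2; next at j=0:; next res becomes -2; next at j=1:; next res becomes -2; next at i=1:; next res becomes -2; next at j=0:; next res becomes -1; next at j=1:; next res becomes 0; next at i=2:; next res becomes -2; next at j=0:; next res becomes 0; next at j=1:; next res becomes 2; next final value 0 — matching result 0.
Sweeping the whole domain (72 inputs) finds no disagreement.
verdict: equivalent


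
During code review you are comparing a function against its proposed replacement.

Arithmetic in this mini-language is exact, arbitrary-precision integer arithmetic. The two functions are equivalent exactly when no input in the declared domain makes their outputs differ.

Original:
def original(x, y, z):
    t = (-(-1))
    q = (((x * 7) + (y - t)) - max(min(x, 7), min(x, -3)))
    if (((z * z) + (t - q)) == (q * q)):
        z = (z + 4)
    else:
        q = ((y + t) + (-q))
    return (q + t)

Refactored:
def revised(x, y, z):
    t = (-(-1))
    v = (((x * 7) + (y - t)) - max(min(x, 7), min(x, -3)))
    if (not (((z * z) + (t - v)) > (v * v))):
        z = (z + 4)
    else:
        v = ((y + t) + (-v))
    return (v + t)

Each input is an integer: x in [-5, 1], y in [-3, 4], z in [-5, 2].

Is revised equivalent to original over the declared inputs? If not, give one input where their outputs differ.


Consider the input x=-5, y=-3, z=-5.
original: t becomes 1; next q becomes -34; next (((z * z) + (t - q)) == (q * q)) evaluates to false; next q becomes 32; next final value 33
revised: t becomes 1; next v becomes -34; next (not (((z * z) + (t - v)) > (v * v))) evaluates to true; next z becomes -1; next final value -33
33 != -33, so the rewrite changes behavior.
verdict: not equivalent; witness: x=-5, y=-3, z=-5


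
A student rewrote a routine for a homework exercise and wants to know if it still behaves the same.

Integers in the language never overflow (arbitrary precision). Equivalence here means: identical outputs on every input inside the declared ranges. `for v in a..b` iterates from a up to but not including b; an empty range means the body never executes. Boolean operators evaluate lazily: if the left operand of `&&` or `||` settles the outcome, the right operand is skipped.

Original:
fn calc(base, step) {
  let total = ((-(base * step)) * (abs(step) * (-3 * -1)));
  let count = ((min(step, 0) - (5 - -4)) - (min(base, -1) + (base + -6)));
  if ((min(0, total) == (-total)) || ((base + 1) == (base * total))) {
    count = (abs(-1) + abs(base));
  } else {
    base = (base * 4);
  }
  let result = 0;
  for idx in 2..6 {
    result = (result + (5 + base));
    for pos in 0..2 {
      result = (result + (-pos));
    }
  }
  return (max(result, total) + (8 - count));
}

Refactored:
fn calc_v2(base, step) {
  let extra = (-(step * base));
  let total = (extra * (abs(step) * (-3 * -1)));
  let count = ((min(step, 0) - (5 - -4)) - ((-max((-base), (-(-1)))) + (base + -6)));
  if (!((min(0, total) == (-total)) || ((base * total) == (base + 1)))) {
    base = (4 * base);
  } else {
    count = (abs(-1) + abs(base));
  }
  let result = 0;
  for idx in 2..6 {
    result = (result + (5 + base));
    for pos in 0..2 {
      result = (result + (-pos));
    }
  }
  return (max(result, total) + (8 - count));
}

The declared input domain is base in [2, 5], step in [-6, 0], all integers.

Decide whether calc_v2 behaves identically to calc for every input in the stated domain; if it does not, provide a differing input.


Comparing the listings, the differences include: min/max/abs usage differs, and boolean connective usage differs, and statement counts differ, and local variable names differ.
One worked example (base=2, step=-1) — calc: total=6, then count=-5, then ((min(0, total) == (-total)) || ((base + 1) == (base * total))) is false, then base=8, then result=0, then (idx=2), then result=13, then (pos=0), then result=13, then (pos=1), then result=12, then (idx=3), then result=25, then (pos=0), then result=25, then (pos=1), then result=24, then (idx=4), then result=37, then (pos=0), then result=37, then (pos=1), then result=36, then (idx=5), then result=49, then (pos=0), then result=49, then (pos=1), then result=48, then returns 61; calc_v2: extra=2, then total=6, then count=-5, then (!((min(0, total) == (-total)) || ((base * total) == (base + 1)))) is true, then base=8, then result=0, then (idx=2), then result=13, then (pos=0), then result=13, then (pos=1), then result=12, then (idx=3), then result=25, then (pos=0), then result=25, then (pos=1), then result=24, then (idx=4), then result=37, then (pos=0), then result=37, then (pos=1), then result=36, then (idx=5), then result=49, then (pos=0), then result=49, then (pos=1), then result=48, then returns 61; agreement on 61.
Sweeping the whole domain (28 inputs) finds no disagreement.
verdict: equivalent


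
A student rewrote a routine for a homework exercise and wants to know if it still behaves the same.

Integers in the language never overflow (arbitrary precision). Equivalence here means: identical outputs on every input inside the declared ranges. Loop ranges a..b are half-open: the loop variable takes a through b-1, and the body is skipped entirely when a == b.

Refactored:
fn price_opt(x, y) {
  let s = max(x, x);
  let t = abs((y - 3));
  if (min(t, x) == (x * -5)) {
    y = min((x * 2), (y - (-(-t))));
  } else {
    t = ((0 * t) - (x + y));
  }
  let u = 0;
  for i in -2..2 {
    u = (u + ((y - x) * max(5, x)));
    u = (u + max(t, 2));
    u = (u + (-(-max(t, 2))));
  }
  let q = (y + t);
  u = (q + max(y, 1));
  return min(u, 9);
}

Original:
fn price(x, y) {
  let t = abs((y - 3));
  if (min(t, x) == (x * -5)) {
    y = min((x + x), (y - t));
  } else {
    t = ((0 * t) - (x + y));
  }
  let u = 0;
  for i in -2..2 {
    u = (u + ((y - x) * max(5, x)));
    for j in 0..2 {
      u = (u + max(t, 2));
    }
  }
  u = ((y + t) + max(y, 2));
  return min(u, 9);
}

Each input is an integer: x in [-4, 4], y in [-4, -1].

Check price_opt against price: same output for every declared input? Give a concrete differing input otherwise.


Evaluate both at x=-4, y=-4.
price: t=7, then (min(t, x) == (x * -5)) is false, then t=8, then u=0, then (i=-2), then u=0, then (j=0), then u=8, then (j=1), then u=16, then (i=-1), then u=16, then (j=0), then u=24, then (j=1), then u=32, then (i=0), then u=32, then (j=0), then u=40, then (j=1), then u=48, then (i=1), then u=48, then (j=0), then u=56, then (j=1), then u=64, then u=6, then returns 6
price_opt: s=-4, then t=7, then (min(t, x) == (x * -5)) is false, then t=8, then u=0, then (i=-2), then u=0, then u=8, then u=16, then (i=-1), then u=16, then u=24, then u=32, then (i=0), then u=32, then u=40, then u=48, then (i=1), then u=48, then u=56, then u=64, then q=4, then u=5, then returns 5
6 != 5, so the rewrite changes behavior.
verdict: not equivalent; witness: x=-4, y=-4


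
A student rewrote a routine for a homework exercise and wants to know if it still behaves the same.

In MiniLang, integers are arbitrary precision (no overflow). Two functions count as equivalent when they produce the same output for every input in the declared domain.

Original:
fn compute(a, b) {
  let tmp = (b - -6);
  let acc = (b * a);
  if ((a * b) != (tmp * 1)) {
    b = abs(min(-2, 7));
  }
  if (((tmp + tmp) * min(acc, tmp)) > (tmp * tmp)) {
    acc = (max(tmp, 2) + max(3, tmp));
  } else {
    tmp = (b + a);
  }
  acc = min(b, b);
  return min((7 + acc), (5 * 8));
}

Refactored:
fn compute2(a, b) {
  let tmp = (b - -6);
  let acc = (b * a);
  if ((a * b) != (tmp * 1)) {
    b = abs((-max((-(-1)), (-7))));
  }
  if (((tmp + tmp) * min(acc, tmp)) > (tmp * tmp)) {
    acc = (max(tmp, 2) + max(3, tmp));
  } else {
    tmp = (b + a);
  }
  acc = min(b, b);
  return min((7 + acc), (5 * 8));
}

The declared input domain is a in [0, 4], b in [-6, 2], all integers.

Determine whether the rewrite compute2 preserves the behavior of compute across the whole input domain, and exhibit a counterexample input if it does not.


Run the pair on a=0, b=-5.
compute: tmp = 1; acc = 0; ((a * b) != (tmp * 1)) -> true; b = 2; (((tmp + tmp) * min(acc, tmp)) > (tmp * tmp)) -> false; tmp = 2; acc = 2; return 9
compute2: tmp = 1; acc = 0; ((a * b) != (tmp * 1)) -> true; b = 1; (((tmp + tmp) * min(acc, tmp)) > (tmp * tmp)) -> false; tmp = 1; acc = 1; return 8
9 and 8 differ, so these are not the same function on this domain.
verdict: not equivalent; witness: a=0, b=-5


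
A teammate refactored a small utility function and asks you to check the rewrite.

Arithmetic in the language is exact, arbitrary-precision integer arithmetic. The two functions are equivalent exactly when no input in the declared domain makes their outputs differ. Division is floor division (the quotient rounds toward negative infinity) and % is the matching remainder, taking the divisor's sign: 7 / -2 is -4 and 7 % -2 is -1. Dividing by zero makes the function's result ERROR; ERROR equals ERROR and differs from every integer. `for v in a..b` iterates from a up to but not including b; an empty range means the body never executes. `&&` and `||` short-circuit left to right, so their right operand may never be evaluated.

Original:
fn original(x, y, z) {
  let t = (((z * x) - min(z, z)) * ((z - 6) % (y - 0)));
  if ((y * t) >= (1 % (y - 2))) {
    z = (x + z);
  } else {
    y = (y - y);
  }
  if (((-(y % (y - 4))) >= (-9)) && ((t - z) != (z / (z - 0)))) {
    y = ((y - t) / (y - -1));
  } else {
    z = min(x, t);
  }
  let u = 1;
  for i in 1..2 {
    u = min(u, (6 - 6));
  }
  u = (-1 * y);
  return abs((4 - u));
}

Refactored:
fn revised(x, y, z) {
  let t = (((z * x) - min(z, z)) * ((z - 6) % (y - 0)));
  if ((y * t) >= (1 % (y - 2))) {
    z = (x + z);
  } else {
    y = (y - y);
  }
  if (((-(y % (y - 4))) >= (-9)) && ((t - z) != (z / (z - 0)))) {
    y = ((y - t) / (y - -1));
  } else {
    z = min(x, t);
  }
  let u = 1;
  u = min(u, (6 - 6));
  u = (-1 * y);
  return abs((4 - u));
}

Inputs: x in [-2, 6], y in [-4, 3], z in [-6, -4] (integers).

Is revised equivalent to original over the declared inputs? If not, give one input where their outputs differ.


Behavior is preserved: although loop structure differs, and local variable names differ, and statement counts differ, the outputs never diverge.
As a probe, take x=-2, y=-2, z=-4: original runs t := 0 | ((y * t) >= (1 % (y - 2))): true | z := -6 | (((-(y % (y - 4))) >= (-9)) && ((t - z) != (z / (z - 0)))): true | y := 2 | u := 1 | iter i=1: | u := 0 | u := -2 | result 6; revised runs t := 0 | ((y * t) >= (1 % (y - 2))): true | z := -6 | (((-(y % (y - 4))) >= (-9)) && ((t - z) != (z / (z - 0)))): true | y := 2 | u := 1 | u := 0 | u := -2 | result 6; both end at 6.
An exhaustive pass over the 216 declared inputs shows identical outputs.
verdict: equivalent


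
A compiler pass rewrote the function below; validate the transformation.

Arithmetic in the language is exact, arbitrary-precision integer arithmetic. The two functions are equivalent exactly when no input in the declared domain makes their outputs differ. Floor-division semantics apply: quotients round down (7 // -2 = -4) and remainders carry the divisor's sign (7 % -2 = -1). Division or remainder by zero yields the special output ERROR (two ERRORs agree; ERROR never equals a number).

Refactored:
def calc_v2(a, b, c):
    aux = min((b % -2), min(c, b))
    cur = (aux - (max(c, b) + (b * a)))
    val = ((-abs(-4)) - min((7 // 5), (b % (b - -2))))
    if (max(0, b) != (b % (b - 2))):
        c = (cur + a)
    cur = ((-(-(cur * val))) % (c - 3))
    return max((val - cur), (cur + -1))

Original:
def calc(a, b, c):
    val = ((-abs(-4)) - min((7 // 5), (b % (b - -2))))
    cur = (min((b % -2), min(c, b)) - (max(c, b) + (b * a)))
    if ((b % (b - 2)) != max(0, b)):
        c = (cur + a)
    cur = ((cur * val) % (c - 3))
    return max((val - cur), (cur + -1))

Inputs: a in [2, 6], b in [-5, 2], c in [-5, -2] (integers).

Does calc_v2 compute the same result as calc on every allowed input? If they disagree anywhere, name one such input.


The two are interchangeable: statement counts differ, local variable names differ, and every declared input agrees.
Spot check at a=5, b=2, c=-2 — calc: val becomes -5; next cur becomes -14; next hits division by zero so the output is ERROR. calc_v2: aux becomes -2; next cur becomes -14; next val becomes -5; next hits division by zero so the output is ERROR. Both give ERROR.
An exhaustive pass over the 160 declared inputs shows identical outputs.
verdict: equivalent


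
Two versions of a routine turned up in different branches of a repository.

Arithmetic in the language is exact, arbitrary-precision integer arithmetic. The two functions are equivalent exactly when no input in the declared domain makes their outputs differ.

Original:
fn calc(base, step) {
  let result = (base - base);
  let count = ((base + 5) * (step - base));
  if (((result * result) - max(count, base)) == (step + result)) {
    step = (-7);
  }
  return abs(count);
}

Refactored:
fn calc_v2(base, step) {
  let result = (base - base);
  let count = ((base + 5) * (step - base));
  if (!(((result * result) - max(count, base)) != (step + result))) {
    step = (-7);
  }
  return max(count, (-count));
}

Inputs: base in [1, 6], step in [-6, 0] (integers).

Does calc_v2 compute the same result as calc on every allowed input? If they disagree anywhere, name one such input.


Reading the diff, among the changes: boolean connective usage differs, comparison usage differs, min/max/abs usage differs.
Tracing base=2, step=-6: calc: result=0, then count=-56, then (((result * result) - max(count, base)) == (step + result)) is false, then returns 56 | calc_v2: result=0, then count=-56, then (!(((result * result) - max(count, base)) != (step + result))) is false, then returns 56 — matching result 56.
Across all 42 domain points the two functions coincide.
verdict: equivalent


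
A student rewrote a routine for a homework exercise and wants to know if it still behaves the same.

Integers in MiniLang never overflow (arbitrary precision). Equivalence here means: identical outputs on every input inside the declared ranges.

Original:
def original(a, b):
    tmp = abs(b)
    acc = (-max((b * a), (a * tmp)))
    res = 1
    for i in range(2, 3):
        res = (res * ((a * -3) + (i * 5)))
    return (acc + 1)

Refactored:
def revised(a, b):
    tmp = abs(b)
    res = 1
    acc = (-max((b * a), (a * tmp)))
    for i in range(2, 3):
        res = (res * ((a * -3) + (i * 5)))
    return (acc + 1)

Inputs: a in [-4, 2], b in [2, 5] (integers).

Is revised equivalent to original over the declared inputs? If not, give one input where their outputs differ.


Behavior is preserved: although same computation, different form, the outputs never diverge.
Spot check at a=1, b=4 — original: tmp=4, then acc=-4, then res=1, then (i=2), then res=7, then returns -3. revised: tmp=4, then res=1, then acc=-4, then (i=2), then res=7, then returns -3. Both give -3.
Sweeping the whole domain (28 inputs) finds no disagreement.
verdict: equivalent


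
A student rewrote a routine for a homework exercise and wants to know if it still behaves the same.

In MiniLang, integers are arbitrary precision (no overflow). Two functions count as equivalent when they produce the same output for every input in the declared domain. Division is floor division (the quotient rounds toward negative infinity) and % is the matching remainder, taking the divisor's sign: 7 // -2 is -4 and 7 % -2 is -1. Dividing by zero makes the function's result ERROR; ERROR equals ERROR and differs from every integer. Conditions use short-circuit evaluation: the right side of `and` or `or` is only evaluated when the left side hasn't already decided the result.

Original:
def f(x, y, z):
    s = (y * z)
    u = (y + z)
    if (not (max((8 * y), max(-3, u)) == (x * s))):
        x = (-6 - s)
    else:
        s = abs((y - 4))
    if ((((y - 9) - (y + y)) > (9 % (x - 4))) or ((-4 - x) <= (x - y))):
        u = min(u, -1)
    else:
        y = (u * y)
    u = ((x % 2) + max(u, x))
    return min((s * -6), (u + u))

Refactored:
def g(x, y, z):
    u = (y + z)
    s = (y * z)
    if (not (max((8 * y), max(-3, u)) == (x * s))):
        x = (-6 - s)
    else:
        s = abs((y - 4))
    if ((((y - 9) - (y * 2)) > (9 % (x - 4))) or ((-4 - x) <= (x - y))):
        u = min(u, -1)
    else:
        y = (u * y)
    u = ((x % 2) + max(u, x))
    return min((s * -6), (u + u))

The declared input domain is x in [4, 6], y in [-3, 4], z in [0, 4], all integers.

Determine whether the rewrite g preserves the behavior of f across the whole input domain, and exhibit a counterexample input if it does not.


Comparing the listings, the differences include: arithmetic usage differs; constant usage differs.
One worked example (x=4, y=0, z=3) — f: s becomes 0; next u becomes 3; next (not (max((8 * y), max(-3, u)) == (x * s))) evaluates to true; next x becomes -6; next ((((y - 9) - (y + y)) > (9 % (x - 4))) or ((-4 - x) <= (x - y))) evaluates to false; next y becomes 0; next u becomes 3; next final value 0; g: u becomes 3; next s becomes 0; next (not (max((8 * y), max(-3, u)) == (x * s))) evaluates to true; next x becomes -6; next ((((y - 9) - (y * 2)) > (9 % (x - 4))) or ((-4 - x) <= (x - y))) evaluates to false; next y becomes 0; next u becomes 3; next final value 0; agreement on 0.
Every one of the 120 inputs gives matching results.
verdict: equivalent
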